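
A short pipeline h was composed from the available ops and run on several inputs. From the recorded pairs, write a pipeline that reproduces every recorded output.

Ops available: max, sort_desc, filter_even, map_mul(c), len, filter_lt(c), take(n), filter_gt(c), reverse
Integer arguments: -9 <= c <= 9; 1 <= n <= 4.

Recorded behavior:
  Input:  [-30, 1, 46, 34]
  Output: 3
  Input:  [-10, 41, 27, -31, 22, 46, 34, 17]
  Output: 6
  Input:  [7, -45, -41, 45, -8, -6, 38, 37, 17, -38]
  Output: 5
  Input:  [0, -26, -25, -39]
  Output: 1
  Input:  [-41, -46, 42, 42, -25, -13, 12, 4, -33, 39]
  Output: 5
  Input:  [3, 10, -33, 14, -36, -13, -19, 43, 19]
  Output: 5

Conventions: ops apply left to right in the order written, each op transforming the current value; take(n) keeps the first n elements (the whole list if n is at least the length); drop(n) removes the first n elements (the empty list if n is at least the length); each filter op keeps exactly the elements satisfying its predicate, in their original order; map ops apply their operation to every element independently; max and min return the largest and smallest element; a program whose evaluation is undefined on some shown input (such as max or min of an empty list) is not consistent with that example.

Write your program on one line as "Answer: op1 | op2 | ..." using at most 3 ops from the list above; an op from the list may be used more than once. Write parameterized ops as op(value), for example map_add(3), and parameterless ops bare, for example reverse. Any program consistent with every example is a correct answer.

filter_gt(-6) | sort_desc | len

Check, running the answer program on each example:
  [-30, 1, 46, 34] -> [1, 46, 34] -> [46, 34, 1] -> 3
  [-10, 41, 27, -31, 22, 46, 34, 17] -> [41, 27, 22, 46, 34, 17] -> [46, 41, 34, 27, 22, 17] -> 6
  [7, -45, -41, 45, -8, -6, 38, 37, 17, -38] -> [7, 45, 38, 37, 17] -> [45, 38, 37, 17, 7] -> 5
  [0, -26, -25, -39] -> [0] -> [0] -> 1
  [-41, -46, 42, 42, -25, -13, 12, 4, -33, 39] -> [42, 42, 12, 4, 39] -> [42, 42, 39, 12, 4] -> 5
  [3, 10, -33, 14, -36, -13, -19, 43, 19] -> [3, 10, 14, 43, 19] -> [43, 19, 14, 10, 3] -> 5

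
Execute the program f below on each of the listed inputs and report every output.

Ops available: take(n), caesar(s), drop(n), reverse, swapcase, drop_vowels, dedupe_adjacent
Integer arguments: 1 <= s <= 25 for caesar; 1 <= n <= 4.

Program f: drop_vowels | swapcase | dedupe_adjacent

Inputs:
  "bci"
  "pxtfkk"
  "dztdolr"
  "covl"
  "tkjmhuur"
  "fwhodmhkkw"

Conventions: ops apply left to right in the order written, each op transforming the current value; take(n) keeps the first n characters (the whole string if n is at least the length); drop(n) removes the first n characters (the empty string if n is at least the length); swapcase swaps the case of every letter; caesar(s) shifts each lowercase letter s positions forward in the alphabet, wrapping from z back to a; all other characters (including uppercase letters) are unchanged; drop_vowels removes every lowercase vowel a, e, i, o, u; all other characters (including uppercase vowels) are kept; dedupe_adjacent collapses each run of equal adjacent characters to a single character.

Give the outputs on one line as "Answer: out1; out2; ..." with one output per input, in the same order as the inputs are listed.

"BC"; "PXTFK"; "DZTDLR"; "CVL"; "TKJMHR"; "FWHDMHKW"

Execution, op by op:
  "bci" -> "bc" -> "BC" -> "BC"
  "pxtfkk" -> "pxtfkk" -> "PXTFKK" -> "PXTFK"
  "dztdolr" -> "dztdlr" -> "DZTDLR" -> "DZTDLR"
  "covl" -> "cvl" -> "CVL" -> "CVL"
  "tkjmhuur" -> "tkjmhr" -> "TKJMHR" -> "TKJMHR"
  "fwhodmhkkw" -> "fwhdmhkkw" -> "FWHDMHKKW" -> "FWHDMHKW"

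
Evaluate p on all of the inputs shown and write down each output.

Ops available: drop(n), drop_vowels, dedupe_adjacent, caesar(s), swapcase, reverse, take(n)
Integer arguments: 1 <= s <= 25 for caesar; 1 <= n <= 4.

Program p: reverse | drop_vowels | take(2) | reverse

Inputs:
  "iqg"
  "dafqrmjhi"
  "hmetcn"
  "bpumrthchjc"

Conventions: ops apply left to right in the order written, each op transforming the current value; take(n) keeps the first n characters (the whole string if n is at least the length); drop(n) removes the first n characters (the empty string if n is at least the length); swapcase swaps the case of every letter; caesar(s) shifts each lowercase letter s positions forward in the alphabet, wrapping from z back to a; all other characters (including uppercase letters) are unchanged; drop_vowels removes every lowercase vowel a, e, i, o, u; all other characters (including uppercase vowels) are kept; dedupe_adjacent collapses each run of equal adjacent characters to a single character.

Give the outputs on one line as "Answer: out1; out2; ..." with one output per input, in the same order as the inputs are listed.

"qg"; "jh"; "cn"; "jc"

Execution, op by op:
  "iqg" -> "gqi" -> "gq" -> "gq" -> "qg"
  "dafqrmjhi" -> "ihjmrqfad" -> "hjmrqfd" -> "hj" -> "jh"
  "hmetcn" -> "nctemh" -> "nctmh" -> "nc" -> "cn"
  "bpumrthchjc" -> "cjhchtrmupb" -> "cjhchtrmpb" -> "cj" -> "jc"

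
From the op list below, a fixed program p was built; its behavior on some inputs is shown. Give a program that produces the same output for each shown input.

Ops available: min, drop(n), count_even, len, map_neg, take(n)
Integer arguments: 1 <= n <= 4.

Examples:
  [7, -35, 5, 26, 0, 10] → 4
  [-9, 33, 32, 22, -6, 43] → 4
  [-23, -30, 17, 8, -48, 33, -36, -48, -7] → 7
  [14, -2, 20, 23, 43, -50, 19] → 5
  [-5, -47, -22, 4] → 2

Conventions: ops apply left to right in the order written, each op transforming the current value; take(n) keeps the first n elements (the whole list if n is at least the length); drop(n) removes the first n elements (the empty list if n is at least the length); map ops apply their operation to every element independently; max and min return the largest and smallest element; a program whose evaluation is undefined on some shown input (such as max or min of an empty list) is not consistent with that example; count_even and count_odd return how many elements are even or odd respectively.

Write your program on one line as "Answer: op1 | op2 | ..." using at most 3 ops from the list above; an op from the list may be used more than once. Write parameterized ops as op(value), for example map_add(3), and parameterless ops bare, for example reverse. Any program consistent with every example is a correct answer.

drop(2) | map_neg | len

Check, running the answer program on each example:
  [7, -35, 5, 26, 0, 10] -> [5, 26, 0, 10] -> [-5, -26, 0, -10] -> 4
  [-9, 33, 32, 22, -6, 43] -> [32, 22, -6, 43] -> [-32, -22, 6, -43] -> 4
  [-23, -30, 17, 8, -48, 33, -36, -48, -7] -> [17, 8, -48, 33, -36, -48, -7] -> [-17, -8, 48, -33, 36, 48, 7] -> 7
  [14, -2, 20, 23, 43, -50, 19] -> [20, 23, 43, -50, 19] -> [-20, -23, -43, 50, -19] -> 5
  [-5, -47, -22, 4] -> [-22, 4] -> [22, -4] -> 2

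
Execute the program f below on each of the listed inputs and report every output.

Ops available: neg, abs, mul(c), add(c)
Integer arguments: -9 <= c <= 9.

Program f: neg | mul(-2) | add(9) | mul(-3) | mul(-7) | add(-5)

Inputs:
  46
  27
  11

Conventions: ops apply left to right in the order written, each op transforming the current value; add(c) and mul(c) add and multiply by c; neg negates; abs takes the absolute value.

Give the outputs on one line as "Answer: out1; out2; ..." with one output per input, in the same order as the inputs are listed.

Execution, op by op:
  46 -> -46 -> 92 -> 101 -> -303 -> 2121 -> 2116
  27 -> -27 -> 54 -> 63 -> -189 -> 1323 -> 1318
  11 -> -11 -> 22 -> 31 -> -93 -> 651 -> 646

2116; 1318; 646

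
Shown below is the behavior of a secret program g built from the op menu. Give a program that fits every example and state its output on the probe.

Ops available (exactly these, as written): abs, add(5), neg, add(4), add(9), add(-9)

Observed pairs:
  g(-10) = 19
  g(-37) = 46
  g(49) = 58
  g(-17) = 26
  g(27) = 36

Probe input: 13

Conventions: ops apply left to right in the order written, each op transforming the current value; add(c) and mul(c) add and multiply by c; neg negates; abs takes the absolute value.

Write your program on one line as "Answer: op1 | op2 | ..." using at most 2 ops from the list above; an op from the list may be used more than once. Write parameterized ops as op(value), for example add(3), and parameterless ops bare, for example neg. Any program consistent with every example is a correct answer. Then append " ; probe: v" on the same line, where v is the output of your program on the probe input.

abs | add(9) ; probe: 22

Check, running the answer program on each example:
  -10 -> 10 -> 19
  -37 -> 37 -> 46
  49 -> 49 -> 58
  -17 -> 17 -> 26
  27 -> 27 -> 36
  probe: 13 -> 13 -> 22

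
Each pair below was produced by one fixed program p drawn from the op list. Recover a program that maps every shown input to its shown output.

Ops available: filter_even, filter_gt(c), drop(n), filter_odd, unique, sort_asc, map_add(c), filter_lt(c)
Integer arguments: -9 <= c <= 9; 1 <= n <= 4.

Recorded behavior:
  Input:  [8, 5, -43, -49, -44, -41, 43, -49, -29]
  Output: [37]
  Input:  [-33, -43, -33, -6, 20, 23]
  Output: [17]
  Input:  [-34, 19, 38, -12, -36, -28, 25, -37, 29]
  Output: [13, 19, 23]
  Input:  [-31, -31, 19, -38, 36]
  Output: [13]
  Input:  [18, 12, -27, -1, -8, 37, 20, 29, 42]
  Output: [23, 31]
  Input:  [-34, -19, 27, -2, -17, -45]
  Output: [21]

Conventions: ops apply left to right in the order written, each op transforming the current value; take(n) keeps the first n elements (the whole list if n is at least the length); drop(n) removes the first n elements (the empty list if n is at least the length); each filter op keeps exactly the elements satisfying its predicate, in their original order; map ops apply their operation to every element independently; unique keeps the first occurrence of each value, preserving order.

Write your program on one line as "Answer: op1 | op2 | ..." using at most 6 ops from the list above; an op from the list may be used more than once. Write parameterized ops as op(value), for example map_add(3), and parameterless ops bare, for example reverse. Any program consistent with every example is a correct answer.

sort_asc | map_add(-6) | filter_odd | unique | filter_gt(3)

Check, running the answer program on each example:
  [8, 5, -43, -49, -44, -41, 43, -49, -29] -> [-49, -49, -44, -43, -41, -29, 5, 8, 43] -> [-55, -55, -50, -49, -47, -35, -1, 2, 37] -> [-55, -55, -49, -47, -35, -1, 37] -> [-55, -49, -47, -35, -1, 37] -> [37]
  [-33, -43, -33, -6, 20, 23] -> [-43, -33, -33, -6, 20, 23] -> [-49, -39, -39, -12, 14, 17] -> [-49, -39, -39, 17] -> [-49, -39, 17] -> [17]
  [-34, 19, 38, -12, -36, -28, 25, -37, 29] -> [-37, -36, -34, -28, -12, 19, 25, 29, 38] -> [-43, -42, -40, -34, -18, 13, 19, 23, 32] -> [-43, 13, 19, 23] -> [-43, 13, 19, 23] -> [13, 19, 23]
  [-31, -31, 19, -38, 36] -> [-38, -31, -31, 19, 36] -> [-44, -37, -37, 13, 30] -> [-37, -37, 13] -> [-37, 13] -> [13]
  [18, 12, -27, -1, -8, 37, 20, 29, 42] -> [-27, -8, -1, 12, 18, 20, 29, 37, 42] -> [-33, -14, -7, 6, 12, 14, 23, 31, 36] -> [-33, -7, 23, 31] -> [-33, -7, 23, 31] -> [23, 31]
  [-34, -19, 27, -2, -17, -45] -> [-45, -34, -19, -17, -2, 27] -> [-51, -40, -25, -23, -8, 21] -> [-51, -25, -23, 21] -> [-51, -25, -23, 21] -> [21]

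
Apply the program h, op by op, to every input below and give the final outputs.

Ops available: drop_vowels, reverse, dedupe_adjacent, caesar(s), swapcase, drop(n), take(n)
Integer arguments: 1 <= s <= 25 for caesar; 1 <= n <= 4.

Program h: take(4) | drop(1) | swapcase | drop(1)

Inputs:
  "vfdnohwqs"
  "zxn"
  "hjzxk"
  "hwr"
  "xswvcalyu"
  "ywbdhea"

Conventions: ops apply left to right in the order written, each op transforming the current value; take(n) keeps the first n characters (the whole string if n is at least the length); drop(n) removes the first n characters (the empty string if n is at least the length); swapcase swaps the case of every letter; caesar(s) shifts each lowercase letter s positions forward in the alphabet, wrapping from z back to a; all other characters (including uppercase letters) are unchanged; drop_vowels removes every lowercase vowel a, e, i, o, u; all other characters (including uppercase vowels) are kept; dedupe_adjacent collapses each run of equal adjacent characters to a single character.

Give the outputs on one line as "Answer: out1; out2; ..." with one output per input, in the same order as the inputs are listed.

"DN"; "N"; "ZX"; "R"; "WV"; "BD"

Execution, op by op:
  "vfdnohwqs" -> "vfdn" -> "fdn" -> "FDN" -> "DN"
  "zxn" -> "zxn" -> "xn" -> "XN" -> "N"
  "hjzxk" -> "hjzx" -> "jzx" -> "JZX" -> "ZX"
  "hwr" -> "hwr" -> "wr" -> "WR" -> "R"
  "xswvcalyu" -> "xswv" -> "swv" -> "SWV" -> "WV"
  "ywbdhea" -> "ywbd" -> "wbd" -> "WBD" -> "BD"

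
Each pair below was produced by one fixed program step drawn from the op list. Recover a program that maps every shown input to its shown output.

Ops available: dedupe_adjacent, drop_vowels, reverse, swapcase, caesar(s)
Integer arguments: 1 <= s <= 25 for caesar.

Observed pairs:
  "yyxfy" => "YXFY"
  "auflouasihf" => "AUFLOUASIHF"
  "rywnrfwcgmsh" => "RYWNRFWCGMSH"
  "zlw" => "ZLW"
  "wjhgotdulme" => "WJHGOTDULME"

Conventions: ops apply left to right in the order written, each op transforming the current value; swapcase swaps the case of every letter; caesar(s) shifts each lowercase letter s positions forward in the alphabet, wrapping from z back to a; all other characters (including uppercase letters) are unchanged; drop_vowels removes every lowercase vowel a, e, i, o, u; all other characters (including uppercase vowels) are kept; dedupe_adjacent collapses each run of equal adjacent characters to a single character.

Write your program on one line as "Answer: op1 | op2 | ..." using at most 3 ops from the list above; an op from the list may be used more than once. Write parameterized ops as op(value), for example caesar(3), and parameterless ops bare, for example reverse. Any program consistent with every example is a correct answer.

swapcase | dedupe_adjacent

Check, running the answer program on each example:
  "yyxfy" -> "YYXFY" -> "YXFY"
  "auflouasihf" -> "AUFLOUASIHF" -> "AUFLOUASIHF"
  "rywnrfwcgmsh" -> "RYWNRFWCGMSH" -> "RYWNRFWCGMSH"
  "zlw" -> "ZLW" -> "ZLW"
  "wjhgotdulme" -> "WJHGOTDULME" -> "WJHGOTDULME"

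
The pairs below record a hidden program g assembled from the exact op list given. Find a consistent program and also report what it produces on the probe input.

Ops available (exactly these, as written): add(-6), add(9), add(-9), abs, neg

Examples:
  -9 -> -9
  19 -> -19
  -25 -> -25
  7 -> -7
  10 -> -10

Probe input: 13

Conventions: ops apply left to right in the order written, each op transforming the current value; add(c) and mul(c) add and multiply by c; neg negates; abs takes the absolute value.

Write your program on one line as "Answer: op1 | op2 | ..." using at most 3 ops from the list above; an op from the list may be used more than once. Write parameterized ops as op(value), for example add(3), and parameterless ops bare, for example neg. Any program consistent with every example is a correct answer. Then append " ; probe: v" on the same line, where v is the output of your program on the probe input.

abs | neg ; probe: -13

Check, running the answer program on each example:
  -9 -> 9 -> -9
  19 -> 19 -> -19
  -25 -> 25 -> -25
  7 -> 7 -> -7
  10 -> 10 -> -10
  probe: 13 -> 13 -> -13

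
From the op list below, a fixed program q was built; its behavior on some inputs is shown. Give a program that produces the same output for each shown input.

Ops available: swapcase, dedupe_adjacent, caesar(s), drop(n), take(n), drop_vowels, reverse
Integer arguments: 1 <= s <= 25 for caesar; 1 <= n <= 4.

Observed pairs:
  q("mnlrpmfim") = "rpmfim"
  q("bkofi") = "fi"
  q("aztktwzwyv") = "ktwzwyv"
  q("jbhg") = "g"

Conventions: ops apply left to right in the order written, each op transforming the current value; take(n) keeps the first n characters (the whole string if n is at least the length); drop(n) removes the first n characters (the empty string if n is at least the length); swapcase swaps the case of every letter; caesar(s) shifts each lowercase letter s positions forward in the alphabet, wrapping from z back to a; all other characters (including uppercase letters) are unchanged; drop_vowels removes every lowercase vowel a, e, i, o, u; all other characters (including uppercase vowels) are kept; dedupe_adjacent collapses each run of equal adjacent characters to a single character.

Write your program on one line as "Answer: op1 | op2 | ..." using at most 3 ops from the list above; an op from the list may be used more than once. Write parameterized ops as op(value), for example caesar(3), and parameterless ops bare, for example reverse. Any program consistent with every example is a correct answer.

swapcase | drop(3) | swapcase

Check, running the answer program on each example:
  "mnlrpmfim" -> "MNLRPMFIM" -> "RPMFIM" -> "rpmfim"
  "bkofi" -> "BKOFI" -> "FI" -> "fi"
  "aztktwzwyv" -> "AZTKTWZWYV" -> "KTWZWYV" -> "ktwzwyv"
  "jbhg" -> "JBHG" -> "G" -> "g"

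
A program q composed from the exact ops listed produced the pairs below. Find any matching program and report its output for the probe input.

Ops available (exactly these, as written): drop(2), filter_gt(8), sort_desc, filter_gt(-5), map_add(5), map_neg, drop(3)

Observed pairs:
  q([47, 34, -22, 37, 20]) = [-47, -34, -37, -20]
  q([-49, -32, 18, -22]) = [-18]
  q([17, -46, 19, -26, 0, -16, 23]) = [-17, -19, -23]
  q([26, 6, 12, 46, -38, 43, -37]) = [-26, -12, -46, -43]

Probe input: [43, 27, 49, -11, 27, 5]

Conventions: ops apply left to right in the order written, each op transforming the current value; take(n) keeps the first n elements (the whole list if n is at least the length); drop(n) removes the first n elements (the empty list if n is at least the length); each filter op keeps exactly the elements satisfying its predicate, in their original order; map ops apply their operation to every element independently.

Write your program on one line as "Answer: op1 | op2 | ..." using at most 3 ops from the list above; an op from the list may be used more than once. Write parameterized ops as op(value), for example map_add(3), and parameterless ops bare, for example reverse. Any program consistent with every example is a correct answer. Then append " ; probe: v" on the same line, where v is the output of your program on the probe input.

filter_gt(-5) | filter_gt(8) | map_neg ; probe: [-43, -27, -49, -27]

Check, running the answer program on each example:
  [47, 34, -22, 37, 20] -> [47, 34, 37, 20] -> [47, 34, 37, 20] -> [-47, -34, -37, -20]
  [-49, -32, 18, -22] -> [18] -> [18] -> [-18]
  [17, -46, 19, -26, 0, -16, 23] -> [17, 19, 0, 23] -> [17, 19, 23] -> [-17, -19, -23]
  [26, 6, 12, 46, -38, 43, -37] -> [26, 6, 12, 46, 43] -> [26, 12, 46, 43] -> [-26, -12, -46, -43]
  probe: [43, 27, 49, -11, 27, 5] -> [43, 27, 49, 27, 5] -> [43, 27, 49, 27] -> [-43, -27, -49, -27]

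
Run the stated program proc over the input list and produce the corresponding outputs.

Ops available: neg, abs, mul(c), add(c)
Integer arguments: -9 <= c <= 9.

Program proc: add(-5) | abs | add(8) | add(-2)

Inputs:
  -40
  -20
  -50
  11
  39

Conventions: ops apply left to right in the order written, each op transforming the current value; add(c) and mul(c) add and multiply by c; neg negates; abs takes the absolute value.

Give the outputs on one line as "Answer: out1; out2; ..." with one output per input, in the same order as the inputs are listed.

Execution, op by op:
  -40 -> -45 -> 45 -> 53 -> 51
  -20 -> -25 -> 25 -> 33 -> 31
  -50 -> -55 -> 55 -> 63 -> 61
  11 -> 6 -> 6 -> 14 -> 12
  39 -> 34 -> 34 -> 42 -> 40

51; 31; 61; 12; 40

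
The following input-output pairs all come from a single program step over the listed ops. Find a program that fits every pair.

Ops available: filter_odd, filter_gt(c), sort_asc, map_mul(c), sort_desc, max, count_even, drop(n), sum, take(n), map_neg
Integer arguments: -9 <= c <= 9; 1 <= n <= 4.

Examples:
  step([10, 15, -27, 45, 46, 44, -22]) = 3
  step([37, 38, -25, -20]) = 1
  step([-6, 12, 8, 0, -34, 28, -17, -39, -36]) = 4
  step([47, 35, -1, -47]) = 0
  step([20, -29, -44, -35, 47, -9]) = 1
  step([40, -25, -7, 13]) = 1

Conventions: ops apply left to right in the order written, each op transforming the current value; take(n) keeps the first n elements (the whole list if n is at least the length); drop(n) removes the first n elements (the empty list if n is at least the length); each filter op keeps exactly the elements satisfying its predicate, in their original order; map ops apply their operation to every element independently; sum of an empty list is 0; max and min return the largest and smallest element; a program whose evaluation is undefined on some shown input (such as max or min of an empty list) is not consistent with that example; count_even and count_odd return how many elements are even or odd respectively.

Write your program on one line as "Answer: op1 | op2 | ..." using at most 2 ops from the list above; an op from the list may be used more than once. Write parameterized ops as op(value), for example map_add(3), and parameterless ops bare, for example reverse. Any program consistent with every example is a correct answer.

filter_gt(-2) | count_even

Check, running the answer program on each example:
  [10, 15, -27, 45, 46, 44, -22] -> [10, 15, 45, 46, 44] -> 3
  [37, 38, -25, -20] -> [37, 38] -> 1
  [-6, 12, 8, 0, -34, 28, -17, -39, -36] -> [12, 8, 0, 28] -> 4
  [47, 35, -1, -47] -> [47, 35, -1] -> 0
  [20, -29, -44, -35, 47, -9] -> [20, 47] -> 1
  [40, -25, -7, 13] -> [40, 13] -> 1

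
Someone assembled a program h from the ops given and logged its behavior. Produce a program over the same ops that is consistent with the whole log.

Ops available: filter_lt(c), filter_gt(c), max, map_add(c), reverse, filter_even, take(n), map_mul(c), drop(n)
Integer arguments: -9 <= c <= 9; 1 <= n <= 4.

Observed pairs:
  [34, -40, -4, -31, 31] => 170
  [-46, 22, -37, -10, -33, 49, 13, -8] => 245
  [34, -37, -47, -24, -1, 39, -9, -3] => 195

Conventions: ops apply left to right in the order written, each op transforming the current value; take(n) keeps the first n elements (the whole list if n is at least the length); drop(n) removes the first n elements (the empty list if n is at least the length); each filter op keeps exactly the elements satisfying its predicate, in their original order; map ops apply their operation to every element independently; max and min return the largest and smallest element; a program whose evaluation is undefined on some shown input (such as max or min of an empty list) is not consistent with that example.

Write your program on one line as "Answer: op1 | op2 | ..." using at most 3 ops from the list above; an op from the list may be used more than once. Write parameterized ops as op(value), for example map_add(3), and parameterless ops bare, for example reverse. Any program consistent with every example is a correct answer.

map_mul(5) | reverse | max

Check, running the answer program on each example:
  [34, -40, -4, -31, 31] -> [170, -200, -20, -155, 155] -> [155, -155, -20, -200, 170] -> 170
  [-46, 22, -37, -10, -33, 49, 13, -8] -> [-230, 110, -185, -50, -165, 245, 65, -40] -> [-40, 65, 245, -165, -50, -185, 110, -230] -> 245
  [34, -37, -47, -24, -1, 39, -9, -3] -> [170, -185, -235, -120, -5, 195, -45, -15] -> [-15, -45, 195, -5, -120, -235, -185, 170] -> 195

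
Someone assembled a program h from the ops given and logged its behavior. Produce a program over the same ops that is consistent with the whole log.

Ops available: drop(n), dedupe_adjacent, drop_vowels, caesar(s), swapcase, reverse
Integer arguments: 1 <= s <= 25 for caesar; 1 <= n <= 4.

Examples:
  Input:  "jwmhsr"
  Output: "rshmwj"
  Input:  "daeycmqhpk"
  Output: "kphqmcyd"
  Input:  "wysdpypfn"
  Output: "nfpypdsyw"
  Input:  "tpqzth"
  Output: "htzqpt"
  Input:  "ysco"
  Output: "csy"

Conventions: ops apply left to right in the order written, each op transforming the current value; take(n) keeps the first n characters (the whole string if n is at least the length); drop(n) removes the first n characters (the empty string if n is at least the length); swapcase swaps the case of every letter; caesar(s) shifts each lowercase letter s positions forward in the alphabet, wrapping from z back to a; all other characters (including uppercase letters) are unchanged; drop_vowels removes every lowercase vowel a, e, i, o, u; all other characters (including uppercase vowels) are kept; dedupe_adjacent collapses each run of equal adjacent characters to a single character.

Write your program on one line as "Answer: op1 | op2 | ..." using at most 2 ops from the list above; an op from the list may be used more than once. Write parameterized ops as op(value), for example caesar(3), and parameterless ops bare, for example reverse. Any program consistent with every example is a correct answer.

drop_vowels | reverse

Check, running the answer program on each example:
  "jwmhsr" -> "jwmhsr" -> "rshmwj"
  "daeycmqhpk" -> "dycmqhpk" -> "kphqmcyd"
  "wysdpypfn" -> "wysdpypfn" -> "nfpypdsyw"
  "tpqzth" -> "tpqzth" -> "htzqpt"
  "ysco" -> "ysc" -> "csy"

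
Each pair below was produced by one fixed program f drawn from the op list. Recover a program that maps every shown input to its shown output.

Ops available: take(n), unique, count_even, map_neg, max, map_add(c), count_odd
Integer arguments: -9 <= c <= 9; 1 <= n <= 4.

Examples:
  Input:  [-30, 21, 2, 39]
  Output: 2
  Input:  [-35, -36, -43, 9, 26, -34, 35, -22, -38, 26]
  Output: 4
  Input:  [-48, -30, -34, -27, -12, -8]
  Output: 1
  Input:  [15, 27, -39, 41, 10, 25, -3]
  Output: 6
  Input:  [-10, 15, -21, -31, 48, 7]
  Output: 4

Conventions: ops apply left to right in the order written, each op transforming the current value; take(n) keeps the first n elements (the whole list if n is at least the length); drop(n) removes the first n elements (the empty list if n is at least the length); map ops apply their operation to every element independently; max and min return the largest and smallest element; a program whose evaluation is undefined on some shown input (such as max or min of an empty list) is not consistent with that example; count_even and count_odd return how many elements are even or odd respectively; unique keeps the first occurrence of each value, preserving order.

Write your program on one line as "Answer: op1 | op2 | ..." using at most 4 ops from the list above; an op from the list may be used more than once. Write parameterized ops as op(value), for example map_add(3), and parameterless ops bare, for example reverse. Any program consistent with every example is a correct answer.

map_add(-9) | map_neg | count_even

Check, running the answer program on each example:
  [-30, 21, 2, 39] -> [-39, 12, -7, 30] -> [39, -12, 7, -30] -> 2
  [-35, -36, -43, 9, 26, -34, 35, -22, -38, 26] -> [-44, -45, -52, 0, 17, -43, 26, -31, -47, 17] -> [44, 45, 52, 0, -17, 43, -26, 31, 47, -17] -> 4
  [-48, -30, -34, -27, -12, -8] -> [-57, -39, -43, -36, -21, -17] -> [57, 39, 43, 36, 21, 17] -> 1
  [15, 27, -39, 41, 10, 25, -3] -> [6, 18, -48, 32, 1, 16, -12] -> [-6, -18, 48, -32, -1, -16, 12] -> 6
  [-10, 15, -21, -31, 48, 7] -> [-19, 6, -30, -40, 39, -2] -> [19, -6, 30, 40, -39, 2] -> 4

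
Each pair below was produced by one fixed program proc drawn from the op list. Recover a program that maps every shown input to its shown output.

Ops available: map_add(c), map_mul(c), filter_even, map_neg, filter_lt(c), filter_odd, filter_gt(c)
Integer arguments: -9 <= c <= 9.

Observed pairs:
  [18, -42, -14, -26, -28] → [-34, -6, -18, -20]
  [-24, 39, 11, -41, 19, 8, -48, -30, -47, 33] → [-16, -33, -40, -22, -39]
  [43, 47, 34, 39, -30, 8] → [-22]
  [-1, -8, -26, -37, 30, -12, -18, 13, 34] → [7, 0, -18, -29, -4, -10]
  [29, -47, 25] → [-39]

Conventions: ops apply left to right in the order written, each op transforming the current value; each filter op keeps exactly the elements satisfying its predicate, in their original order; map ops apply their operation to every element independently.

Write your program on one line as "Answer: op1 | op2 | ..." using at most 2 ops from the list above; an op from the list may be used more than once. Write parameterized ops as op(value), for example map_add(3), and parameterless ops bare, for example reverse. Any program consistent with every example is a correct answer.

filter_lt(5) | map_add(8)

Check, running the answer program on each example:
  [18, -42, -14, -26, -28] -> [-42, -14, -26, -28] -> [-34, -6, -18, -20]
  [-24, 39, 11, -41, 19, 8, -48, -30, -47, 33] -> [-24, -41, -48, -30, -47] -> [-16, -33, -40, -22, -39]
  [43, 47, 34, 39, -30, 8] -> [-30] -> [-22]
  [-1, -8, -26, -37, 30, -12, -18, 13, 34] -> [-1, -8, -26, -37, -12, -18] -> [7, 0, -18, -29, -4, -10]
  [29, -47, 25] -> [-47] -> [-39]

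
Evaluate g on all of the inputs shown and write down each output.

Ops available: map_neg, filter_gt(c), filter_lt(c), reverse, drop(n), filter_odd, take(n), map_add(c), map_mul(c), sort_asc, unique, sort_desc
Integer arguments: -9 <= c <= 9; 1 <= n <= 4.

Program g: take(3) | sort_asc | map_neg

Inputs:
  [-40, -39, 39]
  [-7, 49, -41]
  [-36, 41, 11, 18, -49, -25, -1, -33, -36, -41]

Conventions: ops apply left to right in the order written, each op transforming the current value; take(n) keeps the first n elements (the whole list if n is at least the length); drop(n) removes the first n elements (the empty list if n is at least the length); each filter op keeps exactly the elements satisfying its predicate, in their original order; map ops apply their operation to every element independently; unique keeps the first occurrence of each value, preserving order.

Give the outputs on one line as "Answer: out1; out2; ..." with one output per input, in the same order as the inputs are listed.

[40, 39, -39]; [41, 7, -49]; [36, -11, -41]

Execution, op by op:
  [-40, -39, 39] -> [-40, -39, 39] -> [-40, -39, 39] -> [40, 39, -39]
  [-7, 49, -41] -> [-7, 49, -41] -> [-41, -7, 49] -> [41, 7, -49]
  [-36, 41, 11, 18, -49, -25, -1, -33, -36, -41] -> [-36, 41, 11] -> [-36, 11, 41] -> [36, -11, -41]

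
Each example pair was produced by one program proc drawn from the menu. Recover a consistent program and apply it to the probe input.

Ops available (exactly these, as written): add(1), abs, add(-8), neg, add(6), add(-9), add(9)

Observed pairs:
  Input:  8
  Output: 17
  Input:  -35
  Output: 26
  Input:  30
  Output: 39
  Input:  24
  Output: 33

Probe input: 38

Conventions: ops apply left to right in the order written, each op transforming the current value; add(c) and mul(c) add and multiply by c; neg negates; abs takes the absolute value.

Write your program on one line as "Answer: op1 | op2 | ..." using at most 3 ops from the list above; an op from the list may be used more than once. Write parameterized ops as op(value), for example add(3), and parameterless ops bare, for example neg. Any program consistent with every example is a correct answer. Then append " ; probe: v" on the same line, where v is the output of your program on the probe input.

neg | add(-9) | abs ; probe: 47

Check, running the answer program on each example:
  8 -> -8 -> -17 -> 17
  -35 -> 35 -> 26 -> 26
  30 -> -30 -> -39 -> 39
  24 -> -24 -> -33 -> 33
  probe: 38 -> -38 -> -47 -> 47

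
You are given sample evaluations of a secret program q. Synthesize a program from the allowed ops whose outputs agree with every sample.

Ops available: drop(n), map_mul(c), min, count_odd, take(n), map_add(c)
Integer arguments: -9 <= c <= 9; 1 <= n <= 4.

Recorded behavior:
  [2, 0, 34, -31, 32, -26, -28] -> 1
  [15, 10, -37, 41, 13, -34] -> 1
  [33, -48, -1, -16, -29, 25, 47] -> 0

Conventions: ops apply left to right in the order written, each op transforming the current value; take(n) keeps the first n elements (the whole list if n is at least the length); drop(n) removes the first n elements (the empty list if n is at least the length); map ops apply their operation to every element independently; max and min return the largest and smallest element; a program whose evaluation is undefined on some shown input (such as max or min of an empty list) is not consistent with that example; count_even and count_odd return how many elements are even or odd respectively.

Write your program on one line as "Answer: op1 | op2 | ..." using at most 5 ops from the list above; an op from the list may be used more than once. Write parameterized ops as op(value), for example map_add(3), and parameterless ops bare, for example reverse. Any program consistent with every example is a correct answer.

map_add(6) | drop(3) | map_mul(-3) | take(1) | count_odd

Check, running the answer program on each example:
  [2, 0, 34, -31, 32, -26, -28] -> [8, 6, 40, -25, 38, -20, -22] -> [-25, 38, -20, -22] -> [75, -114, 60, 66] -> [75] -> 1
  [15, 10, -37, 41, 13, -34] -> [21, 16, -31, 47, 19, -28] -> [47, 19, -28] -> [-141, -57, 84] -> [-141] -> 1
  [33, -48, -1, -16, -29, 25, 47] -> [39, -42, 5, -10, -23, 31, 53] -> [-10, -23, 31, 53] -> [30, 69, -93, -159] -> [30] -> 0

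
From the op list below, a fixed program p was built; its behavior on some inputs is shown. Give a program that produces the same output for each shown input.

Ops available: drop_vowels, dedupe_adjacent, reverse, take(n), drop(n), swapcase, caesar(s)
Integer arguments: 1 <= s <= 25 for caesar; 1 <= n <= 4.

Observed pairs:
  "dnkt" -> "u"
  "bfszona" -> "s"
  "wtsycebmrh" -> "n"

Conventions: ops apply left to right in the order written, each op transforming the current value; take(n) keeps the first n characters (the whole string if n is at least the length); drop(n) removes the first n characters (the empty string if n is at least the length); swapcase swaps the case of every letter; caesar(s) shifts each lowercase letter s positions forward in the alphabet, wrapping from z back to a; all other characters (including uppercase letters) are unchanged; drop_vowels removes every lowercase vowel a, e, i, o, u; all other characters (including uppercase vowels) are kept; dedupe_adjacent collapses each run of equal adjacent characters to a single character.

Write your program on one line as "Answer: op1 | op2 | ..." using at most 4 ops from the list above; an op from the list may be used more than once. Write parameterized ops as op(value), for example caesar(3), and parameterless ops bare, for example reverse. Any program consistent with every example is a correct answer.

take(2) | reverse | caesar(17) | drop(1)

Check, running the answer program on each example:
  "dnkt" -> "dn" -> "nd" -> "eu" -> "u"
  "bfszona" -> "bf" -> "fb" -> "ws" -> "s"
  "wtsycebmrh" -> "wt" -> "tw" -> "kn" -> "n"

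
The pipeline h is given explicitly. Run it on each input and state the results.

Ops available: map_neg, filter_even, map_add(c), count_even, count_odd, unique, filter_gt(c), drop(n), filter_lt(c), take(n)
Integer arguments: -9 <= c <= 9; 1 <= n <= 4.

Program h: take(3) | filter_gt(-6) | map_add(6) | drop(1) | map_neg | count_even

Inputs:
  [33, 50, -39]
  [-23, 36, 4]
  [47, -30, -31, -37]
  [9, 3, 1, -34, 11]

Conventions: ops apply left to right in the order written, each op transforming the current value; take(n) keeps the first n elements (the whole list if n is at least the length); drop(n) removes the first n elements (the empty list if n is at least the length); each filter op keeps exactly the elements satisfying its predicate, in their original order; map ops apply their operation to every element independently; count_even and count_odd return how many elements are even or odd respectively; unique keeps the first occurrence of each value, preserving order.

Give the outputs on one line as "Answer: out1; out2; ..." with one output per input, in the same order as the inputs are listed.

Execution, op by op:
  [33, 50, -39] -> [33, 50, -39] -> [33, 50] -> [39, 56] -> [56] -> [-56] -> 1
  [-23, 36, 4] -> [-23, 36, 4] -> [36, 4] -> [42, 10] -> [10] -> [-10] -> 1
  [47, -30, -31, -37] -> [47, -30, -31] -> [47] -> [53] -> [] -> [] -> 0
  [9, 3, 1, -34, 11] -> [9, 3, 1] -> [9, 3, 1] -> [15, 9, 7] -> [9, 7] -> [-9, -7] -> 0

1; 1; 0; 0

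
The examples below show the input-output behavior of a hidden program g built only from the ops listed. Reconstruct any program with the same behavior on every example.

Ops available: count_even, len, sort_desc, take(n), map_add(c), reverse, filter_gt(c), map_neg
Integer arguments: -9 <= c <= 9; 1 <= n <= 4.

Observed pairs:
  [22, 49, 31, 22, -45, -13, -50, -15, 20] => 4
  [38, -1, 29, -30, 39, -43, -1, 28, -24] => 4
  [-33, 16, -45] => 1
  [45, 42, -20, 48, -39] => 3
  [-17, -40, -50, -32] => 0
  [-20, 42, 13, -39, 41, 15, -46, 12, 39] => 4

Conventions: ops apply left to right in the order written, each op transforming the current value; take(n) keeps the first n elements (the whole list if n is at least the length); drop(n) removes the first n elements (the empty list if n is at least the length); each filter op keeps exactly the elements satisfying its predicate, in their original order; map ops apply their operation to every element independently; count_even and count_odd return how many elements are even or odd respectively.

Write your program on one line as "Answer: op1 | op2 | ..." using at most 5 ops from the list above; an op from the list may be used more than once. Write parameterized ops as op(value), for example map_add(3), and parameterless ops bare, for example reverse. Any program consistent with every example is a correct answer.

filter_gt(-2) | take(4) | sort_desc | len

Check, running the answer program on each example:
  [22, 49, 31, 22, -45, -13, -50, -15, 20] -> [22, 49, 31, 22, 20] -> [22, 49, 31, 22] -> [49, 31, 22, 22] -> 4
  [38, -1, 29, -30, 39, -43, -1, 28, -24] -> [38, -1, 29, 39, -1, 28] -> [38, -1, 29, 39] -> [39, 38, 29, -1] -> 4
  [-33, 16, -45] -> [16] -> [16] -> [16] -> 1
  [45, 42, -20, 48, -39] -> [45, 42, 48] -> [45, 42, 48] -> [48, 45, 42] -> 3
  [-17, -40, -50, -32] -> [] -> [] -> [] -> 0
  [-20, 42, 13, -39, 41, 15, -46, 12, 39] -> [42, 13, 41, 15, 12, 39] -> [42, 13, 41, 15] -> [42, 41, 15, 13] -> 4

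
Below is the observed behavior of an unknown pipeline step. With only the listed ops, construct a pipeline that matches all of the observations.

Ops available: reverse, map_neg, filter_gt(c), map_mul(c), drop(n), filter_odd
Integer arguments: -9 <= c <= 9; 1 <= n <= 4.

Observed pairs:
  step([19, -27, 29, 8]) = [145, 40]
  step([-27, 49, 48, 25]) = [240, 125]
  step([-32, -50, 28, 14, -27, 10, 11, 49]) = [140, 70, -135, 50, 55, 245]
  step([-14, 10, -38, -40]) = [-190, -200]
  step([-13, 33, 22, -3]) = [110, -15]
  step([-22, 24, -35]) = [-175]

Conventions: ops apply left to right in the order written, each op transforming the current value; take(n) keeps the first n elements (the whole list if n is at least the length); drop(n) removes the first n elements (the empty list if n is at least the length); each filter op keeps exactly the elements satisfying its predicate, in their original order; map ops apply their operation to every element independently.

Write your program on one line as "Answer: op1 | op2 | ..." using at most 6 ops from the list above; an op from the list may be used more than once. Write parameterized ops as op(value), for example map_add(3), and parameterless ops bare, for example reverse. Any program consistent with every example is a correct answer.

drop(2) | map_neg | reverse | map_mul(-5) | reverse

Check, running the answer program on each example:
  [19, -27, 29, 8] -> [29, 8] -> [-29, -8] -> [-8, -29] -> [40, 145] -> [145, 40]
  [-27, 49, 48, 25] -> [48, 25] -> [-48, -25] -> [-25, -48] -> [125, 240] -> [240, 125]
  [-32, -50, 28, 14, -27, 10, 11, 49] -> [28, 14, -27, 10, 11, 49] -> [-28, -14, 27, -10, -11, -49] -> [-49, -11, -10, 27, -14, -28] -> [245, 55, 50, -135, 70, 140] -> [140, 70, -135, 50, 55, 245]
  [-14, 10, -38, -40] -> [-38, -40] -> [38, 40] -> [40, 38] -> [-200, -190] -> [-190, -200]
  [-13, 33, 22, -3] -> [22, -3] -> [-22, 3] -> [3, -22] -> [-15, 110] -> [110, -15]
  [-22, 24, -35] -> [-35] -> [35] -> [35] -> [-175] -> [-175]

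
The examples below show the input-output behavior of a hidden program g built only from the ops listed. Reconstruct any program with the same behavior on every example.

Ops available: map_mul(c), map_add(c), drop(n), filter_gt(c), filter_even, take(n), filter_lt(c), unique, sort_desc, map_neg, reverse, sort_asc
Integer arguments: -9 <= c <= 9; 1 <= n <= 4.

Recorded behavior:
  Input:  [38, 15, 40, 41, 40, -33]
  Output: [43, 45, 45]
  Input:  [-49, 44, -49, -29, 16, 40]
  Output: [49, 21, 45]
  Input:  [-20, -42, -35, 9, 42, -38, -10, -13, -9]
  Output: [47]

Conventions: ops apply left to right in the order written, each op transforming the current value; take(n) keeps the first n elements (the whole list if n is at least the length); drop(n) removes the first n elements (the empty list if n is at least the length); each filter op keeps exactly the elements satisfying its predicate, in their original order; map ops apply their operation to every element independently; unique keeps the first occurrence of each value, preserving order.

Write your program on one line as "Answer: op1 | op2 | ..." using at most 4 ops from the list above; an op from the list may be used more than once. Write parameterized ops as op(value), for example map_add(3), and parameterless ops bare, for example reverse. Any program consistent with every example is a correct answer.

filter_even | filter_gt(-9) | map_add(-4) | map_add(9)

Check, running the answer program on each example:
  [38, 15, 40, 41, 40, -33] -> [38, 40, 40] -> [38, 40, 40] -> [34, 36, 36] -> [43, 45, 45]
  [-49, 44, -49, -29, 16, 40] -> [44, 16, 40] -> [44, 16, 40] -> [40, 12, 36] -> [49, 21, 45]
  [-20, -42, -35, 9, 42, -38, -10, -13, -9] -> [-20, -42, 42, -38, -10] -> [42] -> [38] -> [47]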